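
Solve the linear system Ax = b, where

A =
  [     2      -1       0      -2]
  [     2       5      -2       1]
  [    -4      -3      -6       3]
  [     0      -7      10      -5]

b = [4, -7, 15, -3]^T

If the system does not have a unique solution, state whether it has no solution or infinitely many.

no solution

Row-reduce:
R1 ← R1 / (2).
R2 ← R2 − 2·R1.
R3 ← R3 + 4·R1.
R2 ← R2 / (6).
R1 ← R1 + 1/2·R2.
R3 ← R3 + 5·R2.
R4 ← R4 + 7·R2.
R3 ← R3 / (-23/3).
R1 ← R1 + 1/6·R3.
R2 ← R2 + 1/3·R3.
R4 ← R4 − 23/3·R3.
Row 4 reduces to 0 = -2, a contradiction. The system is inconsistent.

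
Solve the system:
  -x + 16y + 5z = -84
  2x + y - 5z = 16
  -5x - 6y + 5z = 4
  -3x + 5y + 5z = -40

Row-reduce the augmented matrix:
R1 ← R1 / (-1).
R2 ← R2 − 2·R1.
R3 ← R3 + 5·R1.
R4 ← R4 + 3·R1.
R2 ← R2 / (33).
R1 ← R1 + 16·R2.
R3 ← R3 + 86·R2.
R4 ← R4 + 43·R2.
R3 ← R3 / (-230/33).
R1 ← R1 + 85/33·R3.
R2 ← R2 − 5/33·R3.
R4 ← R4 + 115/33·R3.
R4 reduces to 0 = 0, so the extra equation is consistent.
Reading off the reduced rows gives x = 0, y = -4, z = -4.

x = 0, y = -4, z = -4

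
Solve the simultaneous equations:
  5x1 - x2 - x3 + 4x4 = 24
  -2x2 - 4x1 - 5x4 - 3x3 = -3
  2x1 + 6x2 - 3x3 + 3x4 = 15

infinitely many solutions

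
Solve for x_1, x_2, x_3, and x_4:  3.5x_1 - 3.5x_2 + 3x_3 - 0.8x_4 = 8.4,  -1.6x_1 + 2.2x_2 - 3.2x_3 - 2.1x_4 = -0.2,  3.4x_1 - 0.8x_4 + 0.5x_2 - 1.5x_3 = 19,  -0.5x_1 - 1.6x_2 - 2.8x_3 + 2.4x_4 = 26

x_1 = 4, x_2 = -4, x_3 = -6, x_4 = 2

Row-reduce the augmented matrix:
R1 ← R1 / (7/2).
R2 ← R2 + 8/5·R1.
R3 ← R3 − 17/5·R1.
R4 ← R4 + 1/2·R1.
R2 ← R2 / (3/5).
R1 ← R1 + 1·R2.
R3 ← R3 − 39/10·R2.
R4 ← R4 + 21/10·R2.
R3 ← R3 / (523/70).
R1 ← R1 + 46/21·R3.
R2 ← R2 + 64/21·R3.
R4 ← R4 + 307/35·R3.
R4 ← R4 / (650857/52300).
R1 ← R1 − 1111/3138·R4.
R2 ← R2 − 37949/15690·R4.
R3 ← R3 − 11203/5230·R4.
Reading off the reduced rows gives x_1 = 4, x_2 = -4, x_3 = -6, x_4 = 2.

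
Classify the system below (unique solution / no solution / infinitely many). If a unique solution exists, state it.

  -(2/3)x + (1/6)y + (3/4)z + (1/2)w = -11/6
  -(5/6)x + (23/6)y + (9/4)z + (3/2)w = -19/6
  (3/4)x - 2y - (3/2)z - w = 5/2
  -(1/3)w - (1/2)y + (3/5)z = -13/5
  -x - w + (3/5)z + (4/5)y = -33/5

Row-reduce the augmented matrix:
R1 ← R1 / (-2/3).
R2 ← R2 + 5/6·R1.
R3 ← R3 − 3/4·R1.
R5 ← R5 + 1·R1.
R2 ← R2 / (29/8).
R1 ← R1 + 1/4·R2.
R3 ← R3 + 29/16·R2.
R4 ← R4 + 1/2·R2.
R5 ← R5 − 11/20·R2.
Swap R3 and R4.
R3 ← R3 / (453/580).
R1 ← R1 + 30/29·R3.
R2 ← R2 − 21/58·R3.
R5 ← R5 + 21/29·R3.
Swap R4 and R5.
R4 ← R4 / (-4711/2265).
R1 ← R1 + 440/453·R4.
R2 ← R2 − 154/453·R4.
R3 ← R3 + 370/1359·R4.
R5 reduces to 0 = 0, so the extra equation is consistent.
Reading off the reduced rows gives x = 2, y = 0, z = -8/3, w = 3.

x = 2, y = 0, z = -8/3, w = 3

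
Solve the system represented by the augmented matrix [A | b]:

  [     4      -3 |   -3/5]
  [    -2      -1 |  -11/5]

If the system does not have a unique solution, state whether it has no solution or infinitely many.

From equation 2: x_2 = 11/5 − 2·x_1.
Substitute into equation 1 and solve: x_1 = 3/5.
Then x_2 = 1.

x_1 = 3/5, x_2 = 1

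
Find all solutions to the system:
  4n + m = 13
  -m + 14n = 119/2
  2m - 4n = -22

no solution

Row-reduce:
R2 ← R2 + 1·R1.
R3 ← R3 − 2·R1.
R2 ← R2 / (18).
R1 ← R1 − 4·R2.
R3 ← R3 + 12·R2.
Row 3 reduces to 0 = 1/3, a contradiction. The system is inconsistent.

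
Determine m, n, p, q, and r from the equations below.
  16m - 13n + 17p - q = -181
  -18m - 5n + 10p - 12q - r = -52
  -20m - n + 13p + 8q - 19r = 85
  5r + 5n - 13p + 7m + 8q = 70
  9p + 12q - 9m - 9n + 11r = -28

m = -3, n = 6, p = -3, q = 4, r = -2

Row-reduce the augmented matrix:
R1 ← R1 / (16).
R2 ← R2 + 18·R1.
R3 ← R3 + 20·R1.
R4 ← R4 − 7·R1.
R5 ← R5 + 9·R1.
R2 ← R2 / (-157/8).
R1 ← R1 + 13/16·R2.
R3 ← R3 + 69/4·R2.
R4 ← R4 − 171/16·R2.
R5 ← R5 + 261/16·R2.
R3 ← R3 / (1358/157).
R1 ← R1 + 45/314·R3.
R2 ← R2 + 233/157·R3.
R4 ← R4 + 1437/314·R3.
R5 ← R5 + 1773/314·R3.
R4 ← R4 / (29781/2716).
R1 ← R1 − 2129/2716·R4.
R2 ← R2 − 5169/1358·R4.
R3 ← R3 − 2871/1358·R4.
R5 ← R5 − 93117/2716·R4.
R5 ← R5 / (159316/9927).
R1 ← R1 − 3218/29781·R5.
R2 ← R2 + 12673/9927·R5.
R3 ← R3 + 3658/3309·R5.
R4 ← R4 + 13939/29781·R5.
Reading off the reduced rows gives m = -3, n = 6, p = -3, q = 4, r = -2.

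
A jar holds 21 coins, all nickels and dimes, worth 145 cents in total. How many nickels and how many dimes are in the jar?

nickels: 13, dimes: 8

Let n = nickels, d = dimes.
  n + d = 21
  5n + 10d = 145
From equation 1: n = 21 − d.
Substitute into equation 2 and solve: d = 8.
Then n = 13.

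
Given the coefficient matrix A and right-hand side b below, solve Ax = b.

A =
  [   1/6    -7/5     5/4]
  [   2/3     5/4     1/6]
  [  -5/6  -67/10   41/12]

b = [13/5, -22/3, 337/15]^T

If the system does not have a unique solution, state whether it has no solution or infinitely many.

infinitely many solutions

Row-reduce:
R1 ← R1 / (1/6).
R2 ← R2 − 2/3·R1.
R3 ← R3 + 5/6·R1.
R2 ← R2 / (137/20).
R1 ← R1 + 42/5·R2.
R3 ← R3 + 137/10·R2.
Rank is 2 with 3 unknowns, leaving x_3 free.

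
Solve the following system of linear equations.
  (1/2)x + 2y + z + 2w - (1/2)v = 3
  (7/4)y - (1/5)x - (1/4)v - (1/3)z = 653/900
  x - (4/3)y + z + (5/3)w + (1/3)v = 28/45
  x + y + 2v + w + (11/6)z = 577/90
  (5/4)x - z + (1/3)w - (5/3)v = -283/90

x = 2/5, y = 1, z = 7/3, w = -3/5, v = 2/3

Row-reduce the augmented matrix:
R1 ← R1 / (1/2).
R2 ← R2 + 1/5·R1.
R3 ← R3 − 1·R1.
R4 ← R4 − 1·R1.
R5 ← R5 − 5/4·R1.
R2 ← R2 / (51/20).
R1 ← R1 − 4·R2.
R3 ← R3 + 16/3·R2.
R4 ← R4 + 3·R2.
R5 ← R5 + 5·R2.
R3 ← R3 / (-395/459).
R1 ← R1 − 290/153·R3.
R2 ← R2 − 4/153·R3.
R4 ← R4 + 3/34·R3.
R5 ← R5 + 1031/306·R3.
R4 ← R4 / (-1573/790).
R1 ← R1 − 102/79·R4.
R2 ← R2 − 116/395·R4.
R3 ← R3 − 303/395·R4.
R5 ← R5 + 1217/2370·R4.
R5 ← R5 / (-65333/18876).
R1 ← R1 − 3375/1573·R5.
R2 ← R2 − 305/1573·R5.
R3 ← R3 − 756/1573·R5.
R4 ← R4 + 1920/1573·R5.
Reading off the reduced rows gives x = 2/5, y = 1, z = 7/3, w = -3/5, v = 2/3.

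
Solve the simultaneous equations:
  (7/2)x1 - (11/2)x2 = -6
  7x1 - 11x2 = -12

Row-reduce:
R1 ← R1 / (7/2).
R2 ← R2 − 7·R1.
Rank is 1 with 2 unknowns, leaving x2 free.

infinitely many solutions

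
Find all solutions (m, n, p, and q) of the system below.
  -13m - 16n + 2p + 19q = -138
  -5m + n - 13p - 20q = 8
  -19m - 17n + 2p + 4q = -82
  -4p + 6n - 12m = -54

m = 3, n = 1, p = 6, q = -5

Row-reduce the augmented matrix:
R1 ← R1 / (-13).
R2 ← R2 + 5·R1.
R3 ← R3 + 19·R1.
R4 ← R4 + 12·R1.
R2 ← R2 / (93/13).
R1 ← R1 − 16/13·R2.
R3 ← R3 − 83/13·R2.
R4 ← R4 − 270/13·R2.
R3 ← R3 / (1057/93).
R1 ← R1 − 206/93·R3.
R2 ← R2 + 179/93·R3.
R4 ← R4 − 1058/31·R3.
R4 ← R4 / (9050/151).
R1 ← R1 − 471/151·R4.
R2 ← R2 + 561/151·R4.
R3 ← R3 − 8/151·R4.
Reading off the reduced rows gives m = 3, n = 1, p = 6, q = -5.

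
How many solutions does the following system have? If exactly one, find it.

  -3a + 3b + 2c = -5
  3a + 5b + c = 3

infinitely many solutions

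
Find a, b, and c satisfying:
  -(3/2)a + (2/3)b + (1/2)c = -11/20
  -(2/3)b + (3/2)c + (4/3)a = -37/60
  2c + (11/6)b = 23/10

a = 1, b = 9/5, c = -1/2

Row-reduce the augmented matrix:
R1 ← R1 / (-3/2).
R2 ← R2 − 4/3·R1.
R2 ← R2 / (-2/27).
R1 ← R1 + 4/9·R2.
R3 ← R3 − 11/6·R2.
R3 ← R3 / (401/8).
R1 ← R1 + 12·R3.
R2 ← R2 + 105/4·R3.
Reading off the reduced rows gives a = 1, b = 9/5, c = -1/2.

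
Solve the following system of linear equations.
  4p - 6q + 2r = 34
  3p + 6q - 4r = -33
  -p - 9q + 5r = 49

no solution

Row-reduce:
R1 ← R1 / (4).
R2 ← R2 − 3·R1.
R3 ← R3 + 1·R1.
R2 ← R2 / (21/2).
R1 ← R1 + 3/2·R2.
R3 ← R3 + 21/2·R2.
Row 3 reduces to 0 = -1, a contradiction. The system is inconsistent.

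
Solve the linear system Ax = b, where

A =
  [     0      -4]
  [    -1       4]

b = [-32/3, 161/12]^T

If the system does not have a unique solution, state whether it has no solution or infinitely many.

Row-reduce the augmented matrix:
Swap R1 and R2.
R1 ← R1 / (-1).
R2 ← R2 / (-4).
R1 ← R1 + 4·R2.
Reading off the reduced rows gives x_1 = -11/4, x_2 = 8/3.

x_1 = -11/4, x_2 = 8/3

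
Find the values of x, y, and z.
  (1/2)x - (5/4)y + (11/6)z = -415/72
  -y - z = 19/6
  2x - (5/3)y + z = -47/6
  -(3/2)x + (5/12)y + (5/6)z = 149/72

x = -3, y = -1/2, z = -8/3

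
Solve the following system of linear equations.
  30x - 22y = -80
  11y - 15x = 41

no solution

Row-reduce:
R1 ← R1 / (30).
R2 ← R2 + 15·R1.
Row 2 reduces to 0 = 1, a contradiction. The system is inconsistent.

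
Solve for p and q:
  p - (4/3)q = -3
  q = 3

p = 1, q = 3

Row-reduce the augmented matrix:
R1 ← R1 + 4/3·R2.
Reading off the reduced rows gives p = 1, q = 3.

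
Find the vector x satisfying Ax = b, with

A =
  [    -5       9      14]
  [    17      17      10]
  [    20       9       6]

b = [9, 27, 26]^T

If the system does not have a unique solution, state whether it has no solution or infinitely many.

Row-reduce the augmented matrix:
R1 ← R1 / (-5).
R2 ← R2 − 17·R1.
R3 ← R3 − 20·R1.
R2 ← R2 / (238/5).
R1 ← R1 + 9/5·R2.
R3 ← R3 − 45·R2.
R3 ← R3 / (898/119).
R1 ← R1 + 74/119·R3.
R2 ← R2 − 144/119·R3.
Reading off the reduced rows gives x_1 = 1, x_2 = 0, x_3 = 1.

x_1 = 1, x_2 = 0, x_3 = 1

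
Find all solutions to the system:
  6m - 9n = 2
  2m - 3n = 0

no solution

Row-reduce:
R1 ← R1 / (6).
R2 ← R2 − 2·R1.
Row 2 reduces to 0 = -2/3, a contradiction. The system is inconsistent.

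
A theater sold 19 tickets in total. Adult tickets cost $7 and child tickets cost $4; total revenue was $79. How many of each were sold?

adult tickets: 1, child tickets: 18

Let a = adult tickets, c = child tickets.
  a + c = 19
  7a + 4c = 79
From equation 1: a = 19 − c.
Substitute into equation 2 and solve: c = 18.
Then a = 1.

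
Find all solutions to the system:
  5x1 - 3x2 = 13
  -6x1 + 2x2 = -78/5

x1 = 13/5, x2 = 0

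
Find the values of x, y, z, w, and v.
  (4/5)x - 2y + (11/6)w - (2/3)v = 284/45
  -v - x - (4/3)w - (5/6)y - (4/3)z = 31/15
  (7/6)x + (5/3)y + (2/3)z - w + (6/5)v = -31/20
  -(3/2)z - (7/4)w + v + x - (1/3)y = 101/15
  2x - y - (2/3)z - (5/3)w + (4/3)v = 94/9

x = 5/2, y = -3, z = -1, w = -4/5, v = 1/3

Row-reduce the augmented matrix:
R1 ← R1 / (4/5).
R2 ← R2 + 1·R1.
R3 ← R3 − 7/6·R1.
R4 ← R4 − 1·R1.
R5 ← R5 − 2·R1.
R2 ← R2 / (-10/3).
R1 ← R1 + 5/2·R2.
R3 ← R3 − 55/12·R2.
R4 ← R4 − 13/6·R2.
R5 ← R5 − 4·R2.
R3 ← R3 / (-7/6).
R1 ← R1 − 1·R3.
R2 ← R2 − 2/5·R3.
R4 ← R4 + 71/30·R3.
R5 ← R5 + 34/15·R3.
R4 ← R4 / (5485/4032).
R1 ← R1 + 25/56·R4.
R2 ← R2 + 23/21·R4.
R3 ← R3 − 1357/672·R4.
R5 ← R5 + 527/1008·R4.
R5 ← R5 / (820978/411375).
R1 ← R1 − 752/1097·R5.
R2 ← R2 − 207942/137125·R5.
R3 ← R3 + 233584/137125·R5.
R4 ← R4 − 135964/137125·R5.
Reading off the reduced rows gives x = 5/2, y = -3, z = -1, w = -4/5, v = 1/3.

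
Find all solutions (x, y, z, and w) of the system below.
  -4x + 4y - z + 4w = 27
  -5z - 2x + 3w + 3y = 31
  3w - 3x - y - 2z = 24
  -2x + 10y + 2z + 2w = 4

no solution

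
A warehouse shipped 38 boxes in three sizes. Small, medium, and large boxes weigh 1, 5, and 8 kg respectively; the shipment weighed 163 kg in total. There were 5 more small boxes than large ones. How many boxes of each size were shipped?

small boxes: 12, medium boxes: 19, large boxes: 7

Let s = small boxes, m = medium boxes, l = large boxes.
  s + m + l = 38
  s + 5m + 8l = 163
  s - l = 5
Row-reduce the augmented matrix:
R2 ← R2 − 1·R1.
R3 ← R3 − 1·R1.
R2 ← R2 / (4).
R1 ← R1 − 1·R2.
R3 ← R3 + 1·R2.
R3 ← R3 / (-1/4).
R1 ← R1 + 3/4·R3.
R2 ← R2 − 7/4·R3.
Reading off the reduced rows gives s = 12, m = 19, l = 7.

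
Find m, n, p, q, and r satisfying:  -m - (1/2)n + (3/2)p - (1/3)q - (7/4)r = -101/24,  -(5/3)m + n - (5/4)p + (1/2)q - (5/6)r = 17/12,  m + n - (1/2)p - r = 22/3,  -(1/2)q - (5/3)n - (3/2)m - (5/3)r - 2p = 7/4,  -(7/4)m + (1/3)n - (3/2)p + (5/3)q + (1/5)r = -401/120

m = 5/2, n = 2, p = -8/3, q = -2, r = -3/2

Row-reduce the augmented matrix:
R1 ← R1 / (-1).
R2 ← R2 + 5/3·R1.
R3 ← R3 − 1·R1.
R4 ← R4 + 3/2·R1.
R5 ← R5 + 7/4·R1.
R2 ← R2 / (11/6).
R1 ← R1 − 1/2·R2.
R3 ← R3 − 1/2·R2.
R4 ← R4 + 11/12·R2.
R5 ← R5 − 29/24·R2.
R3 ← R3 / (89/44).
R1 ← R1 + 21/44·R3.
R2 ← R2 + 45/22·R3.
R4 ← R4 + 49/8·R3.
R5 ← R5 + 291/176·R3.
R4 ← R4 / (-1084/801).
R1 ← R1 + 9/89·R4.
R2 ← R2 + 14/267·R4.
R3 ← R3 + 82/267·R4.
R5 ← R5 − 3353/3204·R4.
R5 ← R5 / (-1833143/260160).
R1 ← R1 − 4337/4336·R5.
R2 ← R2 + 4135/2168·R5.
R3 ← R3 − 403/2168·R5.
R4 ← R4 − 25785/4336·R5.
Reading off the reduced rows gives m = 5/2, n = 2, p = -8/3, q = -2, r = -3/2.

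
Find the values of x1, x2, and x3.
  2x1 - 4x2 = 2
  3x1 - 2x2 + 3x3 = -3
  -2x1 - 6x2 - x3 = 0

Row-reduce the augmented matrix:
R1 ← R1 / (2).
R2 ← R2 − 3·R1.
R3 ← R3 + 2·R1.
R2 ← R2 / (4).
R1 ← R1 + 2·R2.
R3 ← R3 + 10·R2.
R3 ← R3 / (13/2).
R1 ← R1 − 3/2·R3.
R2 ← R2 − 3/4·R3.
Reading off the reduced rows gives x1 = 1, x2 = 0, x3 = -2.

x1 = 1, x2 = 0, x3 = -2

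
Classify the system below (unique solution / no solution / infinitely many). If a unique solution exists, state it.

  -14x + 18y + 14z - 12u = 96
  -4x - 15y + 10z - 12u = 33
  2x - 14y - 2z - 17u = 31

Row-reduce:
R1 ← R1 / (-14).
R2 ← R2 + 4·R1.
R3 ← R3 − 2·R1.
R2 ← R2 / (-141/7).
R1 ← R1 + 9/7·R2.
R3 ← R3 + 80/7·R2.
R3 ← R3 / (-160/47).
R1 ← R1 + 65/47·R3.
R2 ← R2 + 14/47·R3.
Rank is 3 with 4 unknowns, leaving u free.

infinitely many solutions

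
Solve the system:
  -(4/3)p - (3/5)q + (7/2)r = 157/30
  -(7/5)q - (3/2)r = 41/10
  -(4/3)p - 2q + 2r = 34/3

Row-reduce:
R1 ← R1 / (-4/3).
R3 ← R3 + 4/3·R1.
R2 ← R2 / (-7/5).
R1 ← R1 − 9/20·R2.
R3 ← R3 + 7/5·R2.
Row 3 reduces to 0 = 2, a contradiction. The system is inconsistent.

no solution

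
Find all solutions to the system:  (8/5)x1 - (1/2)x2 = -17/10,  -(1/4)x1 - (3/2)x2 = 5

Row-reduce the augmented matrix:
R1 ← R1 / (8/5).
R2 ← R2 + 1/4·R1.
R2 ← R2 / (-101/64).
R1 ← R1 + 5/16·R2.
Reading off the reduced rows gives x1 = -2, x2 = -3.

x1 = -2, x2 = -3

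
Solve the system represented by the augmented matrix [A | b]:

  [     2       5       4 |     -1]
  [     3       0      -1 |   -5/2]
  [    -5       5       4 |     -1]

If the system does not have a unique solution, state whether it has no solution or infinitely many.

x_1 = 0, x_2 = -11/5, x_3 = 5/2

Row-reduce the augmented matrix:
R1 ← R1 / (2).
R2 ← R2 − 3·R1.
R3 ← R3 + 5·R1.
R2 ← R2 / (-15/2).
R1 ← R1 − 5/2·R2.
R3 ← R3 − 35/2·R2.
R3 ← R3 / (-7/3).
R1 ← R1 + 1/3·R3.
R2 ← R2 − 14/15·R3.
Reading off the reduced rows gives x_1 = 0, x_2 = -11/5, x_3 = 5/2.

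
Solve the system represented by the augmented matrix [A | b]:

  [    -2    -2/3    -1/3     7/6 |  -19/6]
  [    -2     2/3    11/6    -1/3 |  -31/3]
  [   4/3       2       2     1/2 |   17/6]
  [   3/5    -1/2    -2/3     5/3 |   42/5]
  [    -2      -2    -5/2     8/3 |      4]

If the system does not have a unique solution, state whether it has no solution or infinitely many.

Row-reduce the augmented matrix:
R1 ← R1 / (-2).
R2 ← R2 + 2·R1.
R3 ← R3 − 4/3·R1.
R4 ← R4 − 3/5·R1.
R5 ← R5 + 2·R1.
R2 ← R2 / (4/3).
R1 ← R1 − 1/3·R2.
R3 ← R3 − 14/9·R2.
R4 ← R4 + 7/10·R2.
R5 ← R5 + 4/3·R2.
R3 ← R3 / (-3/4).
R1 ← R1 + 3/8·R3.
R2 ← R2 − 13/8·R3.
R4 ← R4 − 89/240·R3.
R4 ← R4 / (8833/3240).
R1 ← R1 + 31/18·R4.
R2 ← R2 − 587/108·R4.
R3 ← R3 + 109/27·R4.
R5 reduces to 0 = 0, so the extra equation is consistent.
Reading off the reduced rows gives x_1 = 4, x_2 = -2, x_3 = 0, x_4 = 3.

x_1 = 4, x_2 = -2, x_3 = 0, x_4 = 3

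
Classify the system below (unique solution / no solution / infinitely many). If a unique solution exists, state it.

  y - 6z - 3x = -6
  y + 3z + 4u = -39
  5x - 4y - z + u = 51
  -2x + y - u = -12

x = 6, y = -6, z = -3, u = -6

Row-reduce the augmented matrix:
R1 ← R1 / (-3).
R3 ← R3 − 5·R1.
R4 ← R4 + 2·R1.
R1 ← R1 + 1/3·R2.
R3 ← R3 + 7/3·R2.
R4 ← R4 − 1/3·R2.
R3 ← R3 / (-4).
R1 ← R1 − 3·R3.
R2 ← R2 − 3·R3.
R4 ← R4 − 3·R3.
R4 ← R4 / (65/12).
R1 ← R1 − 109/12·R4.
R2 ← R2 − 47/4·R4.
R3 ← R3 + 31/12·R4.
Reading off the reduced rows gives x = 6, y = -6, z = -3, u = -6.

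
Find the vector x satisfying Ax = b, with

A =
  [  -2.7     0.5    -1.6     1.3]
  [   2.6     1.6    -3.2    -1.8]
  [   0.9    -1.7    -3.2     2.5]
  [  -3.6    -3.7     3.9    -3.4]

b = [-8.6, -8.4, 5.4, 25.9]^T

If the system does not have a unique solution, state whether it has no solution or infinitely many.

Row-reduce the augmented matrix:
R1 ← R1 / (-27/10).
R2 ← R2 − 13/5·R1.
R3 ← R3 − 9/10·R1.
R4 ← R4 + 18/5·R1.
R2 ← R2 / (281/135).
R1 ← R1 + 5/27·R2.
R3 ← R3 + 23/15·R2.
R4 ← R4 + 131/30·R2.
R3 ← R3 / (-10152/1405).
R1 ← R1 − 48/281·R3.
R2 ← R2 + 640/281·R3.
R4 ← R4 + 10993/2810·R3.
R4 ← R4 / (-388457/50760).
R1 ← R1 + 199/423·R4.
R2 ← R2 + 1346/1269·R4.
R3 ← R3 + 1777/5076·R4.
Reading off the reduced rows gives x_1 = 1, x_2 = -6, x_3 = 1, x_4 = -1.

x_1 = 1, x_2 = -6, x_3 = 1, x_4 = -1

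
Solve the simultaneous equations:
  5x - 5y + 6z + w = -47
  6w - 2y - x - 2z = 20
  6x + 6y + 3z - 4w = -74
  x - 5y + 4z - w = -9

Row-reduce the augmented matrix:
R1 ← R1 / (5).
R2 ← R2 + 1·R1.
R3 ← R3 − 6·R1.
R4 ← R4 − 1·R1.
R2 ← R2 / (-3).
R1 ← R1 + 1·R2.
R3 ← R3 − 12·R2.
R4 ← R4 + 4·R2.
R3 ← R3 / (-37/5).
R1 ← R1 − 22/15·R3.
R2 ← R2 − 4/15·R3.
R4 ← R4 − 58/15·R3.
R4 ← R4 / (86/111).
R1 ← R1 − 224/111·R4.
R2 ← R2 + 151/111·R4.
R3 ← R3 + 98/37·R4.
Reading off the reduced rows gives x = -6, y = -4, z = -6, w = -1.

x = -6, y = -4, z = -6, w = -1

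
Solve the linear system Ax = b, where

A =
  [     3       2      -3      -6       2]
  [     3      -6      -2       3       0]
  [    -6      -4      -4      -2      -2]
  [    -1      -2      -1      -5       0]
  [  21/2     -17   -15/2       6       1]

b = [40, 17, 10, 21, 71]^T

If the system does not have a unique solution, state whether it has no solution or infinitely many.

infinitely many solutions

Row-reduce:
R1 ← R1 / (3).
R2 ← R2 − 3·R1.
R3 ← R3 + 6·R1.
R4 ← R4 + 1·R1.
R5 ← R5 − 21/2·R1.
R2 ← R2 / (-8).
R1 ← R1 − 2/3·R2.
R4 ← R4 + 4/3·R2.
R5 ← R5 + 24·R2.
R3 ← R3 / (-10).
R1 ← R1 + 11/12·R3.
R2 ← R2 + 1/8·R3.
R4 ← R4 + 13/6·R3.
R4 ← R4 / (-82/15).
R1 ← R1 − 1/30·R4.
R2 ← R2 + 19/20·R4.
R3 ← R3 − 7/5·R4.
Rank is 4 with 5 unknowns, leaving x_5 free.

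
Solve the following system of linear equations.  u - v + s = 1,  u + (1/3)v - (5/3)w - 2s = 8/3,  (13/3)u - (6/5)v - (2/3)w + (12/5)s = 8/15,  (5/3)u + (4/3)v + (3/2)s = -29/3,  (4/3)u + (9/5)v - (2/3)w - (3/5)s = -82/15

Row-reduce:
R2 ← R2 − 1·R1.
R3 ← R3 − 13/3·R1.
R4 ← R4 − 5/3·R1.
R5 ← R5 − 4/3·R1.
R2 ← R2 / (4/3).
R1 ← R1 + 1·R2.
R3 ← R3 − 47/15·R2.
R4 ← R4 − 3·R2.
R5 ← R5 − 47/15·R2.
R3 ← R3 / (13/4).
R1 ← R1 + 5/4·R3.
R2 ← R2 + 5/4·R3.
R4 ← R4 − 15/4·R3.
R5 ← R5 − 13/4·R3.
R4 ← R4 / (53/78).
R1 ← R1 − 28/39·R4.
R2 ← R2 + 11/39·R4.
R3 ← R3 − 307/195·R4.
Row 5 reduces to 0 = -3, a contradiction. The system is inconsistent.

no solution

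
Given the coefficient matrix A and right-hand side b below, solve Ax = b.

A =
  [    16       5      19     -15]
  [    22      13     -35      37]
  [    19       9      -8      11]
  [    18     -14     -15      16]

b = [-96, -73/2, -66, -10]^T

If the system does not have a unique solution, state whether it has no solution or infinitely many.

Row-reduce:
R1 ← R1 / (16).
R2 ← R2 − 22·R1.
R3 ← R3 − 19·R1.
R4 ← R4 − 18·R1.
R2 ← R2 / (49/8).
R1 ← R1 − 5/16·R2.
R3 ← R3 − 49/16·R2.
R4 ← R4 + 157/8·R2.
Swap R3 and R4.
R3 ← R3 / (-11379/49).
R1 ← R1 − 211/49·R3.
R2 ← R2 + 489/49·R3.
Row 4 reduces to 0 = 1/4, a contradiction. The system is inconsistent.

no solution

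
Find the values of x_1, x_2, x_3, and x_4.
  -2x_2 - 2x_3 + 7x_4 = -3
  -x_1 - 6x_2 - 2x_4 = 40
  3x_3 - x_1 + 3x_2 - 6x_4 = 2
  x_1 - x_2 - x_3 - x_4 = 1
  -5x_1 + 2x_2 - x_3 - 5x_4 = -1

Row-reduce the augmented matrix:
Swap R1 and R2.
R1 ← R1 / (-1).
R3 ← R3 + 1·R1.
R4 ← R4 − 1·R1.
R5 ← R5 + 5·R1.
R2 ← R2 / (-2).
R1 ← R1 − 6·R2.
R3 ← R3 − 9·R2.
R4 ← R4 + 7·R2.
R5 ← R5 − 32·R2.
R3 ← R3 / (-6).
R1 ← R1 + 6·R3.
R2 ← R2 − 1·R3.
R4 ← R4 − 6·R3.
R5 ← R5 + 33·R3.
Swap R4 and R5.
R4 ← R4 / (-137/4).
R1 ← R1 + 9/2·R4.
R2 ← R2 − 13/12·R4.
R3 ← R3 + 55/12·R4.
R5 reduces to 0 = 0, so the extra equation is consistent.
Reading off the reduced rows gives x_1 = -2, x_2 = -6, x_3 = 4, x_4 = -1.

x_1 = -2, x_2 = -6, x_3 = 4, x_4 = -1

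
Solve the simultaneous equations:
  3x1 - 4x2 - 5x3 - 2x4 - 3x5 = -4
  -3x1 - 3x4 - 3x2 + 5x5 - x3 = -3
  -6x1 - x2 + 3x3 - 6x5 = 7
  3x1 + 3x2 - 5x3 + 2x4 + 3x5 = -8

Row-reduce:
R1 ← R1 / (3).
R2 ← R2 + 3·R1.
R3 ← R3 + 6·R1.
R4 ← R4 − 3·R1.
R2 ← R2 / (-7).
R1 ← R1 + 4/3·R2.
R3 ← R3 + 9·R2.
R4 ← R4 − 7·R2.
R3 ← R3 / (5/7).
R1 ← R1 + 11/21·R3.
R2 ← R2 − 6/7·R3.
R4 ← R4 + 6·R3.
R4 ← R4 / (97/5).
R1 ← R1 − 31/15·R4.
R2 ← R2 + 11/5·R4.
R3 ← R3 − 17/5·R4.
Rank is 4 with 5 unknowns, leaving x5 free.

infinitely many solutions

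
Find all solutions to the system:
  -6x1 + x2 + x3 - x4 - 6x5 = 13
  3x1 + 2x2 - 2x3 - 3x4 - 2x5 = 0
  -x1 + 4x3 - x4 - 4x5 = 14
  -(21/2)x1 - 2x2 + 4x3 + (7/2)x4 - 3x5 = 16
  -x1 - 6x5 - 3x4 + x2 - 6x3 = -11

no solution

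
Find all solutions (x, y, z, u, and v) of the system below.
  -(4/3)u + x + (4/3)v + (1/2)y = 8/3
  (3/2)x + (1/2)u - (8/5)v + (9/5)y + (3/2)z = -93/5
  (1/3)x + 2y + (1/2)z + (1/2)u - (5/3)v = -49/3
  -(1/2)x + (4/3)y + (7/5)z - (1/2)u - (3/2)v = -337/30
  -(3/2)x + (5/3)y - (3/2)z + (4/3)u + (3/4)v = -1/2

x = -2, y = -4, z = -1, u = -1, v = 4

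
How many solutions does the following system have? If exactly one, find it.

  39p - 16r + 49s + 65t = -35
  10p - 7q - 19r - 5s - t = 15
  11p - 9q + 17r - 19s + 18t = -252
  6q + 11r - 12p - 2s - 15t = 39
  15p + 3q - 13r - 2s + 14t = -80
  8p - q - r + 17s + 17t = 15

Row-reduce the augmented matrix:
R1 ← R1 / (39).
R2 ← R2 − 10·R1.
R3 ← R3 − 11·R1.
R4 ← R4 + 12·R1.
R5 ← R5 − 15·R1.
R6 ← R6 − 8·R1.
R2 ← R2 / (-7).
R3 ← R3 + 9·R2.
R4 ← R4 − 6·R2.
R5 ← R5 − 3·R2.
R6 ← R6 + 1·R2.
R3 ← R3 / (122/3).
R1 ← R1 + 16/39·R3.
R2 ← R2 − 83/39·R3.
R4 ← R4 + 87/13·R3.
R5 ← R5 + 172/13·R3.
R6 ← R6 − 172/39·R3.
R4 ← R4 / (-40665/11102).
R1 ← R1 − 6401/5551·R4.
R2 ← R2 − 33805/11102·R4.
R3 ← R3 + 215/854·R4.
R5 ← R5 + 175992/5551·R4.
R6 ← R6 − 58664/5551·R4.
R5 ← R5 / (604874/13555).
R1 ← R1 + 5741/40665·R5.
R2 ← R2 + 32674/8133·R5.
R3 ← R3 − 8087/8133·R5.
R4 ← R4 − 71716/40665·R5.
R6 ← R6 + 604874/40665·R5.
R6 reduces to 0 = 0, so the extra equation is consistent.
Reading off the reduced rows gives p = -3, q = -2, r = -3, s = 6, t = -4.

p = -3, q = -2, r = -3, s = 6, t = -4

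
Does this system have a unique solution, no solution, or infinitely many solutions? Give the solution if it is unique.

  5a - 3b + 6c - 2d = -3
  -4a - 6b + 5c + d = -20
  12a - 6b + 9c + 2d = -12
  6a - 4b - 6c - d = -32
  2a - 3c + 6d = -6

a = 0, b = 5, c = 2, d = 0

Row-reduce the augmented matrix:
R1 ← R1 / (5).
R2 ← R2 + 4·R1.
R3 ← R3 − 12·R1.
R4 ← R4 − 6·R1.
R5 ← R5 − 2·R1.
R2 ← R2 / (-42/5).
R1 ← R1 + 3/5·R2.
R3 ← R3 − 6/5·R2.
R4 ← R4 + 2/5·R2.
R5 ← R5 − 6/5·R2.
R3 ← R3 / (-4).
R1 ← R1 − 1/2·R3.
R2 ← R2 + 7/6·R3.
R4 ← R4 + 41/3·R3.
R5 ← R5 + 4·R3.
R4 ← R4 / (-1807/84).
R1 ← R1 − 27/56·R4.
R2 ← R2 + 317/168·R4.
R3 ← R3 + 47/28·R4.
R5 reduces to 0 = 0, so the extra equation is consistent.
Reading off the reduced rows gives a = 0, b = 5, c = 2, d = 0.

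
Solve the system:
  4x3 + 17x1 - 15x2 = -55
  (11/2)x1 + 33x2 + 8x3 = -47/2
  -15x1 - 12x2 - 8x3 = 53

Row-reduce:
R1 ← R1 / (17).
R2 ← R2 − 11/2·R1.
R3 ← R3 + 15·R1.
R2 ← R2 / (1287/34).
R1 ← R1 + 15/17·R2.
R3 ← R3 + 429/17·R2.
Row 3 reduces to 0 = 2/3, a contradiction. The system is inconsistent.

no solution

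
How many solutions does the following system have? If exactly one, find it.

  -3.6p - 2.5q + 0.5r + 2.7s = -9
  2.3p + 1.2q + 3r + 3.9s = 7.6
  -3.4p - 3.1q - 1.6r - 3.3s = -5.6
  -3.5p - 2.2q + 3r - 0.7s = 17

Row-reduce the augmented matrix:
R1 ← R1 / (-18/5).
R2 ← R2 − 23/10·R1.
R3 ← R3 + 17/5·R1.
R4 ← R4 + 7/2·R1.
R2 ← R2 / (-143/360).
R1 ← R1 − 25/36·R2.
R3 ← R3 + 133/180·R2.
R4 ← R4 − 83/360·R2.
R3 ← R3 / (-11793/1430).
R1 ← R1 − 810/143·R3.
R2 ← R2 + 1195/143·R3.
R4 ← R4 − 635/143·R3.
R4 ← R4 / (-173831/19655).
R1 ← R1 + 8337/3931·R4.
R2 ← R2 − 9315/3931·R4.
R3 ← R3 − 7776/3931·R4.
Reading off the reduced rows gives p = -1, q = 3, r = 6, s = -3.

p = -1, q = 3, r = 6, s = -3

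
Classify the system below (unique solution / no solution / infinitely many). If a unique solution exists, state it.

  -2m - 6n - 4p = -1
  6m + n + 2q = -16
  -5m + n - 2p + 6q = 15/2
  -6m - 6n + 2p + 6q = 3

m = -5/2, n = 1, p = 0, q = -1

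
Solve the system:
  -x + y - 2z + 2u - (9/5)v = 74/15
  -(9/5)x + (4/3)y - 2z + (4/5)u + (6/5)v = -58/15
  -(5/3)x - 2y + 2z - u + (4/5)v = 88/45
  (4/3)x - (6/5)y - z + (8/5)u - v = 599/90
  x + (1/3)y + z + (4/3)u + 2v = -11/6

x = -1/3, y = -2, z = 1/2, u = 2, v = -2

Row-reduce the augmented matrix:
R1 ← R1 / (-1).
R2 ← R2 + 9/5·R1.
R3 ← R3 + 5/3·R1.
R4 ← R4 − 4/3·R1.
R5 ← R5 − 1·R1.
R2 ← R2 / (-7/15).
R1 ← R1 + 1·R2.
R3 ← R3 + 11/3·R2.
R4 ← R4 − 2/15·R2.
R5 ← R5 − 4/3·R2.
R3 ← R3 / (-152/21).
R1 ← R1 + 10/7·R3.
R2 ← R2 + 24/7·R3.
R4 ← R4 + 337/105·R3.
R5 ← R5 − 25/7·R3.
R4 ← R4 / (-3319/760).
R1 ← R1 − 39/76·R4.
R2 ← R2 + 45/19·R4.
R3 ← R3 + 371/152·R4.
R5 ← R5 − 1847/456·R4.
R5 ← R5 / (138652/16595).
R1 ← R1 + 696/3319·R5.
R2 ← R2 + 3681/3319·R5.
R3 ← R3 + 36807/16595·R5.
R4 ← R4 + 8856/3319·R5.
Reading off the reduced rows gives x = -1/3, y = -2, z = 1/2, u = 2, v = -2.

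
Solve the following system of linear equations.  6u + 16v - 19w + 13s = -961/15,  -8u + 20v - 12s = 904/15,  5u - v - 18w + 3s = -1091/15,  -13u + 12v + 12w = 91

u = -3, v = 4/3, w = 3, s = -4/5

Row-reduce the augmented matrix:
R1 ← R1 / (6).
R2 ← R2 + 8·R1.
R3 ← R3 − 5·R1.
R4 ← R4 + 13·R1.
R2 ← R2 / (124/3).
R1 ← R1 − 8/3·R2.
R3 ← R3 + 43/3·R2.
R4 ← R4 − 140/3·R2.
R3 ← R3 / (-679/62).
R1 ← R1 + 95/62·R3.
R2 ← R2 + 19/31·R3.
R4 ← R4 + 35/62·R3.
R4 ← R4 / (2178/97).
R1 ← R1 − 258/97·R4.
R2 ← R2 − 45/97·R4.
R3 ← R3 − 53/97·R4.
Reading off the reduced rows gives u = -3, v = 4/3, w = 3, s = -4/5.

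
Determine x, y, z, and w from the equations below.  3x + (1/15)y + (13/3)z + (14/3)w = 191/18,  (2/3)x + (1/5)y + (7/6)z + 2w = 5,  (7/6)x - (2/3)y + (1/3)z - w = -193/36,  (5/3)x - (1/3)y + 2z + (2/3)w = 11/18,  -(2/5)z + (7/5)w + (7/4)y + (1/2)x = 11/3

Row-reduce the augmented matrix:
R1 ← R1 / (3).
R2 ← R2 − 2/3·R1.
R3 ← R3 − 7/6·R1.
R4 ← R4 − 5/3·R1.
R5 ← R5 − 1/2·R1.
R2 ← R2 / (5/27).
R1 ← R1 − 1/45·R2.
R3 ← R3 + 187/270·R2.
R4 ← R4 + 10/27·R2.
R5 ← R5 − 313/180·R2.
R3 ← R3 / (-59/100).
R1 ← R1 − 71/50·R3.
R2 ← R2 − 11/10·R3.
R5 ← R5 + 607/200·R3.
Swap R4 and R5.
R4 ← R4 / (-187/15).
R1 ← R1 − 10/3·R4.
R2 ← R2 − 20/3·R4.
R3 ← R3 + 4/3·R4.
R5 reduces to 0 = 0, so the extra equation is consistent.
Reading off the reduced rows gives x = -5/2, y = 5/3, z = 2, w = 2.

x = -5/2, y = 5/3, z = 2, w = 2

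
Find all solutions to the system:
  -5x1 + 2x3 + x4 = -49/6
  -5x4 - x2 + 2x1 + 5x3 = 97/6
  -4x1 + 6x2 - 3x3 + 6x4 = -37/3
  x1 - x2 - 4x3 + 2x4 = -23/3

x1 = 7/3, x2 = 1, x3 = 2, x4 = -1/2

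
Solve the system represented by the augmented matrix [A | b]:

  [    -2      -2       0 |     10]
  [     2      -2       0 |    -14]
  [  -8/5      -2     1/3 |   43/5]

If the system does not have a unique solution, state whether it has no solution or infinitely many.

x_1 = -6, x_2 = 1, x_3 = 3

Row-reduce the augmented matrix:
R1 ← R1 / (-2).
R2 ← R2 − 2·R1.
R3 ← R3 + 8/5·R1.
R2 ← R2 / (-4).
R1 ← R1 − 1·R2.
R3 ← R3 + 2/5·R2.
R3 ← R3 / (1/3).
Reading off the reduced rows gives x_1 = -6, x_2 = 1, x_3 = 3.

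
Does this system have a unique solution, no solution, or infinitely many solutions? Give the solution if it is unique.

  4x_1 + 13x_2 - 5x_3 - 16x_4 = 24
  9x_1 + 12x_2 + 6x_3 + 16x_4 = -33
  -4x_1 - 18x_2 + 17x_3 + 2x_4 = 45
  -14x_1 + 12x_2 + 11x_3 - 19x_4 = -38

x_1 = 5, x_2 = -3, x_3 = 1, x_4 = -3

Row-reduce the augmented matrix:
R1 ← R1 / (4).
R2 ← R2 − 9·R1.
R3 ← R3 + 4·R1.
R4 ← R4 + 14·R1.
R2 ← R2 / (-69/4).
R1 ← R1 − 13/4·R2.
R3 ← R3 + 5·R2.
R4 ← R4 − 115/2·R2.
R3 ← R3 / (7).
R1 ← R1 − 2·R3.
R2 ← R2 + 1·R3.
R4 ← R4 − 51·R3.
R4 ← R4 / (149801/483).
R1 ← R1 − 6812/483·R4.
R2 ← R2 + 1154/161·R4.
R3 ← R3 + 2006/483·R4.
Reading off the reduced rows gives x_1 = 5, x_2 = -3, x_3 = 1, x_4 = -3.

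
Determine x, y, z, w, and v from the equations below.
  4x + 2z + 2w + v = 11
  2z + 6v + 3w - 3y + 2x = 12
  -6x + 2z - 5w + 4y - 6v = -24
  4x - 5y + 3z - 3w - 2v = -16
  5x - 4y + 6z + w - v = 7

Row-reduce the augmented matrix:
R1 ← R1 / (4).
R2 ← R2 − 2·R1.
R3 ← R3 + 6·R1.
R4 ← R4 − 4·R1.
R5 ← R5 − 5·R1.
R2 ← R2 / (-3).
R3 ← R3 − 4·R2.
R4 ← R4 + 5·R2.
R5 ← R5 + 4·R2.
R3 ← R3 / (19/3).
R1 ← R1 − 1/2·R3.
R2 ← R2 + 1/3·R3.
R4 ← R4 + 2/3·R3.
R5 ← R5 − 13/6·R3.
R4 ← R4 / (-157/19).
R1 ← R1 − 17/38·R4.
R2 ← R2 + 12/19·R4.
R3 ← R3 − 2/19·R4.
R5 ← R5 + 167/38·R4.
R5 ← R5 / (-2663/628).
R1 ← R1 + 387/628·R5.
R2 ← R2 + 122/157·R5.
R3 ← R3 − 93/314·R5.
R4 ← R4 − 451/314·R5.
Reading off the reduced rows gives x = 0, y = 0, z = 0, w = 6, v = -1.

x = 0, y = 0, z = 0, w = 6, v = -1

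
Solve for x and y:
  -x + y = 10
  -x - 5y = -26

From equation 1: x = -10 + y.
Substitute into equation 2 and solve: y = 6.
Then x = -4.

x = -4, y = 6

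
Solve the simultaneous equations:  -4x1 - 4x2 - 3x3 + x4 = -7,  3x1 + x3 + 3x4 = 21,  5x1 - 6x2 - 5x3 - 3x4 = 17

infinitely many solutions

Row-reduce:
R1 ← R1 / (-4).
R2 ← R2 − 3·R1.
R3 ← R3 − 5·R1.
R2 ← R2 / (-3).
R1 ← R1 − 1·R2.
R3 ← R3 + 11·R2.
R3 ← R3 / (-25/6).
R1 ← R1 − 1/3·R3.
R2 ← R2 − 5/12·R3.
Rank is 3 with 4 unknowns, leaving x4 free.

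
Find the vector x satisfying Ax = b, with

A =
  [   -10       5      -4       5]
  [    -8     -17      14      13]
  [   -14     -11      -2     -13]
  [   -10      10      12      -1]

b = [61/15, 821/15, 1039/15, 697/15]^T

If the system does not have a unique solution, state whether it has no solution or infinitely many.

Row-reduce the augmented matrix:
R1 ← R1 / (-10).
R2 ← R2 + 8·R1.
R3 ← R3 + 14·R1.
R4 ← R4 + 10·R1.
R2 ← R2 / (-21).
R1 ← R1 + 1/2·R2.
R3 ← R3 + 18·R2.
R4 ← R4 − 5·R2.
R3 ← R3 / (-78/7).
R1 ← R1 + 1/105·R3.
R2 ← R2 + 86/105·R3.
R4 ← R4 − 422/21·R3.
R4 ← R4 / (-6299/117).
R1 ← R1 + 404/585·R4.
R2 ← R2 − 941/585·R4.
R3 ← R3 − 97/39·R4.
Reading off the reduced rows gives x_1 = -14/5, x_2 = -6/5, x_3 = 12/5, x_4 = -5/3.

x_1 = -14/5, x_2 = -6/5, x_3 = 12/5, x_4 = -5/3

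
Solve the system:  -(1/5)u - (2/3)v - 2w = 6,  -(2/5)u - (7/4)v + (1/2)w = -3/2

Row-reduce:
R1 ← R1 / (-1/5).
R2 ← R2 + 2/5·R1.
R2 ← R2 / (-5/12).
R1 ← R1 − 10/3·R2.
Rank is 2 with 3 unknowns, leaving w free.

infinitely many solutions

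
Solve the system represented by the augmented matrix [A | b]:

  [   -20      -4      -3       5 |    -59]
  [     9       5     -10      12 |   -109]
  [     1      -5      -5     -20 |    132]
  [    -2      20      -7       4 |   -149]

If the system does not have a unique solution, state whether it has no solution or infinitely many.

Row-reduce the augmented matrix:
R1 ← R1 / (-20).
R2 ← R2 − 9·R1.
R3 ← R3 − 1·R1.
R4 ← R4 + 2·R1.
R2 ← R2 / (16/5).
R1 ← R1 − 1/5·R2.
R3 ← R3 + 26/5·R2.
R4 ← R4 − 102/5·R2.
R3 ← R3 / (-755/32).
R1 ← R1 − 55/64·R3.
R2 ← R2 + 227/64·R3.
R4 ← R4 − 2101/32·R3.
R4 ← R4 / (-58788/755).
R1 ← R1 + 307/302·R4.
R2 ← R2 − 5951/1510·R4.
R3 ← R3 + 109/755·R4.
Reading off the reduced rows gives x_1 = 2, x_2 = -5, x_3 = 3, x_4 = -6.

x_1 = 2, x_2 = -5, x_3 = 3, x_4 = -6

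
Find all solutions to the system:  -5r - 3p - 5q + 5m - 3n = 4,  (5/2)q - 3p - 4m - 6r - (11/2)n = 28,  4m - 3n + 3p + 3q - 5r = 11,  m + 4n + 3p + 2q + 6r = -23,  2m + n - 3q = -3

no solution

Row-reduce:
R1 ← R1 / (5).
R2 ← R2 + 4·R1.
R3 ← R3 − 4·R1.
R4 ← R4 − 1·R1.
R5 ← R5 − 2·R1.
R2 ← R2 / (-79/10).
R1 ← R1 + 3/5·R2.
R3 ← R3 + 3/5·R2.
R4 ← R4 − 23/5·R2.
R5 ← R5 − 11/5·R2.
R3 ← R3 / (459/79).
R1 ← R1 + 15/79·R3.
R2 ← R2 − 54/79·R3.
R4 ← R4 − 36/79·R3.
R5 ← R5 + 24/79·R3.
R4 ← R4 / (80/51).
R1 ← R1 + 100/153·R4.
R2 ← R2 + 11/17·R4.
R3 ← R3 − 562/459·R4.
R5 ← R5 + 160/153·R4.
Row 5 reduces to 0 = 1/3, a contradiction. The system is inconsistent.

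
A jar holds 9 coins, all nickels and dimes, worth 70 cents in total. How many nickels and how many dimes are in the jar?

Let n = nickels, d = dimes.
  n + d = 9
  5n + 10d = 70
Row-reduce the augmented matrix:
R2 ← R2 − 5·R1.
R2 ← R2 / (5).
R1 ← R1 − 1·R2.
Reading off the reduced rows gives n = 4, d = 5.

nickels: 4, dimes: 5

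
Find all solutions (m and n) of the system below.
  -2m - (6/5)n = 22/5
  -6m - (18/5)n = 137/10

Row-reduce:
R1 ← R1 / (-2).
R2 ← R2 + 6·R1.
Row 2 reduces to 0 = 1/2, a contradiction. The system is inconsistent.

no solution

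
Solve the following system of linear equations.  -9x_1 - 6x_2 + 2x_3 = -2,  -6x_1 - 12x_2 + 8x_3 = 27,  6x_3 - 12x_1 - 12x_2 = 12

no solution

Row-reduce:
R1 ← R1 / (-9).
R2 ← R2 + 6·R1.
R3 ← R3 + 12·R1.
R2 ← R2 / (-8).
R1 ← R1 − 2/3·R2.
R3 ← R3 + 4·R2.
Row 3 reduces to 0 = 1/2, a contradiction. The system is inconsistent.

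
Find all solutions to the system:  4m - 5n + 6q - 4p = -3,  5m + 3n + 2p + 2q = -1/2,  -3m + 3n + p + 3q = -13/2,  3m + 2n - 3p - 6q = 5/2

Row-reduce the augmented matrix:
R1 ← R1 / (4).
R2 ← R2 − 5·R1.
R3 ← R3 + 3·R1.
R4 ← R4 − 3·R1.
R2 ← R2 / (37/4).
R1 ← R1 + 5/4·R2.
R3 ← R3 + 3/4·R2.
R4 ← R4 − 23/4·R2.
R3 ← R3 / (-53/37).
R1 ← R1 + 2/37·R3.
R2 ← R2 − 28/37·R3.
R4 ← R4 + 161/37·R3.
R4 ← R4 / (-1511/53).
R1 ← R1 − 26/53·R4.
R2 ← R2 − 166/53·R4.
R3 ← R3 + 261/53·R4.
Reading off the reduced rows gives m = 1/2, n = -1, p = 1, q = -1.

m = 1/2, n = -1, p = 1, q = -1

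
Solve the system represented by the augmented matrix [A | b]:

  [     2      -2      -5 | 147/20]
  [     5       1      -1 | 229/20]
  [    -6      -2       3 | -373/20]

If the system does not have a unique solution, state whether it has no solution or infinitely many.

x_1 = 3/2, x_2 = 11/5, x_3 = -7/4

Row-reduce the augmented matrix:
R1 ← R1 / (2).
R2 ← R2 − 5·R1.
R3 ← R3 + 6·R1.
R2 ← R2 / (6).
R1 ← R1 + 1·R2.
R3 ← R3 + 8·R2.
R3 ← R3 / (10/3).
R1 ← R1 + 7/12·R3.
R2 ← R2 − 23/12·R3.
Reading off the reduced rows gives x_1 = 3/2, x_2 = 11/5, x_3 = -7/4.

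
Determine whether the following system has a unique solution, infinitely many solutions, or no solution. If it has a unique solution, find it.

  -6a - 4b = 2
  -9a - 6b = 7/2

no solution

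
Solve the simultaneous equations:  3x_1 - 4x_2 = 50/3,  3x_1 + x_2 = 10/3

Row-reduce the augmented matrix:
R1 ← R1 / (3).
R2 ← R2 − 3·R1.
R2 ← R2 / (5).
R1 ← R1 + 4/3·R2.
Reading off the reduced rows gives x_1 = 2, x_2 = -8/3.

x_1 = 2, x_2 = -8/3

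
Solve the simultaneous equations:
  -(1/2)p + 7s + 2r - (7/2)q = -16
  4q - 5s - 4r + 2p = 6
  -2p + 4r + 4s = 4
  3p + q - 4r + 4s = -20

infinitely many solutions

Row-reduce:
R1 ← R1 / (-1/2).
R2 ← R2 − 2·R1.
R3 ← R3 + 2·R1.
R4 ← R4 − 3·R1.
R2 ← R2 / (-10).
R1 ← R1 − 7·R2.
R3 ← R3 − 14·R2.
R4 ← R4 + 20·R2.
R3 ← R3 / (8/5).
R1 ← R1 + 6/5·R3.
R2 ← R2 + 2/5·R3.
Rank is 3 with 4 unknowns, leaving s free.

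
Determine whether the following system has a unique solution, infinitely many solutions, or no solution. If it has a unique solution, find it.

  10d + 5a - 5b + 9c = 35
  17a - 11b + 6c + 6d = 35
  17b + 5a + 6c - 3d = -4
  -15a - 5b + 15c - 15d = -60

Row-reduce the augmented matrix:
R1 ← R1 / (5).
R2 ← R2 − 17·R1.
R3 ← R3 − 5·R1.
R4 ← R4 + 15·R1.
R2 ← R2 / (6).
R1 ← R1 + 1·R2.
R3 ← R3 − 22·R2.
R4 ← R4 + 20·R2.
R3 ← R3 / (436/5).
R1 ← R1 + 23/10·R3.
R2 ← R2 + 41/10·R3.
R4 ← R4 + 40·R3.
R4 ← R4 / (-4055/109).
R1 ← R1 + 263/872·R4.
R2 ← R2 + 393/872·R4.
R3 ← R3 − 1345/1308·R4.
Reading off the reduced rows gives a = 1, b = 0, c = 0, d = 3.

a = 1, b = 0, c = 0, d = 3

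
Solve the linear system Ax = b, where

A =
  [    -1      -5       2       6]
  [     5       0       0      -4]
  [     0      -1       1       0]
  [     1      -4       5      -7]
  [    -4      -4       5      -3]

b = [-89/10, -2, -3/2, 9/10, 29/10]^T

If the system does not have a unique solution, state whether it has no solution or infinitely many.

x_1 = -8/5, x_2 = -1/2, x_3 = -2, x_4 = -3/2

Row-reduce the augmented matrix:
R1 ← R1 / (-1).
R2 ← R2 − 5·R1.
R4 ← R4 − 1·R1.
R5 ← R5 + 4·R1.
R2 ← R2 / (-25).
R1 ← R1 − 5·R2.
R3 ← R3 + 1·R2.
R4 ← R4 + 9·R2.
R5 ← R5 − 16·R2.
R3 ← R3 / (3/5).
R2 ← R2 + 2/5·R3.
R4 ← R4 − 17/5·R3.
R5 ← R5 − 17/5·R3.
R4 ← R4 / (-67/15).
R1 ← R1 + 4/5·R4.
R2 ← R2 + 26/15·R4.
R3 ← R3 + 26/15·R4.
R5 ← R5 + 67/15·R4.
R5 reduces to 0 = 0, so the extra equation is consistent.
Reading off the reduced rows gives x_1 = -8/5, x_2 = -1/2, x_3 = -2, x_4 = -3/2.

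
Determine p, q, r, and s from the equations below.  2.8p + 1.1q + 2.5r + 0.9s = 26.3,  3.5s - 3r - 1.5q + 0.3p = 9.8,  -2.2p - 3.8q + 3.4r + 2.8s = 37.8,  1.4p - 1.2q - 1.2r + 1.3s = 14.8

p = 6, q = -6, r = 5, s = 4

Row-reduce the augmented matrix:
R1 ← R1 / (14/5).
R2 ← R2 − 3/10·R1.
R3 ← R3 + 11/5·R1.
R4 ← R4 − 7/5·R1.
R2 ← R2 / (-453/280).
R1 ← R1 − 11/28·R2.
R3 ← R3 + 411/140·R2.
R4 ← R4 + 7/4·R2.
R3 ← R3 / (8527/755).
R1 ← R1 − 15/151·R3.
R2 ← R2 − 305/151·R3.
R4 ← R4 − 819/755·R3.
R4 ← R4 / (-658769/255810).
R1 ← R1 − 29965/25581·R4.
R2 ← R2 + 41606/25581·R4.
R3 ← R3 + 2015/8527·R4.
Reading off the reduced rows gives p = 6, q = -6, r = 5, s = 4.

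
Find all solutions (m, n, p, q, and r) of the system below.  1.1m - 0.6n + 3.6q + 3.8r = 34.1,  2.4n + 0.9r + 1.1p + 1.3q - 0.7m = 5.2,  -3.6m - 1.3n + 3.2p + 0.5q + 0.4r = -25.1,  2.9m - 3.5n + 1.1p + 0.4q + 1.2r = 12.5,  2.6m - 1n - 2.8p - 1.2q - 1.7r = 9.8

Row-reduce the augmented matrix:
R1 ← R1 / (11/10).
R2 ← R2 + 7/10·R1.
R3 ← R3 + 18/5·R1.
R4 ← R4 − 29/10·R1.
R5 ← R5 − 13/5·R1.
R2 ← R2 / (111/55).
R1 ← R1 + 6/11·R2.
R3 ← R3 + 359/110·R2.
R4 ← R4 + 211/110·R2.
R5 ← R5 − 23/55·R2.
R3 ← R3 / (11053/2220).
R1 ← R1 − 11/37·R3.
R2 ← R2 − 121/222·R3.
R4 ← R4 − 4763/2220·R3.
R5 ← R5 + 3361/1110·R3.
R4 ← R4 / (-744574/55265).
R1 ← R1 − 34962/11053·R4.
R2 ← R2 + 2221/11053·R4.
R3 ← R3 − 40157/11053·R4.
R5 ← R5 − 30269/55265·R4.
R5 ← R5 / (-6318611/7445740).
R1 ← R1 − 69259/744574·R5.
R2 ← R2 + 218955/1489148·R5.
R3 ← R3 − 19735/1489148·R5.
R4 ← R4 − 1493061/1489148·R5.
Reading off the reduced rows gives m = 5, n = 1, p = -3, q = 6, r = 2.

m = 5, n = 1, p = -3, q = 6, r = 2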